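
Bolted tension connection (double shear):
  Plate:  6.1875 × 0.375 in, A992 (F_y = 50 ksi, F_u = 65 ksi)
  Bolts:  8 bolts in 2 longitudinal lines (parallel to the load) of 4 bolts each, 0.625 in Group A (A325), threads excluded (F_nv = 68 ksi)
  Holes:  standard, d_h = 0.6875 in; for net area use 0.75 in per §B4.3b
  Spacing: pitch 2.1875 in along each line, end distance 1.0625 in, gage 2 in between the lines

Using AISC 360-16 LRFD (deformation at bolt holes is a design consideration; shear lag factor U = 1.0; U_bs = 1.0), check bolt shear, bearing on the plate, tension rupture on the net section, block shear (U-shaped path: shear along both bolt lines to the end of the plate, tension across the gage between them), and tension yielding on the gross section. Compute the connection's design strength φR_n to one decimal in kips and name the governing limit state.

85.7 kips (net-section rupture governs)

Bolt shear: A_b = π(0.625)²/4 = 0.3068 in². φR_n = 0.75 × 68 × 0.3068 × 8 × 2 = 250.3 kips.
Bearing (0.375 in plate, F_u = 65 ksi): end bolts L_c = 1.0625 − 0.6875/2 = 0.71875, R_n = min(1.2×0.71875×0.375×65, 2.4×0.625×0.375×65) = 21.023 kips/bolt; interior L_c = 2.1875 − 0.6875 = 1.5, R_n = 36.563 kips/bolt. φR_n = 0.75 × (2×21.023 + 6×36.563) = 196.1 kips.
Tension rupture (net): A_n = (6.1875 − 2×0.75)×0.375 = 1.7578 in² (U = 1.0, A_e = A_n). φR_n = 0.75 × 65 × 1.7578 = 85.7 kips.
Block shear: shear path 2×[1.0625+3×2.1875] = 2×7.625 in, A_gv = 5.7188, A_nv = 2×(7.625 − 3.5×0.75)×0.375 = 3.75 in²; tension across gage: (2 − 1×0.75)×0.375 = 0.46875 in². R_n = min(0.6×65×3.75, 0.6×50×5.7188) + 1.0×65×0.46875 = min(146.25, 171.56) + 30.469 = 176.72 kips. φR_n = 0.75 × 176.72 = 132.5 kips.
Tension yield (gross): A_g = 6.1875×0.375 = 2.3203 in². φR_n = 0.90 × 50 × 2.3203 = 104.4 kips.
Governing: min(250.3, 196.1, 85.7, 132.5, 104.4) = 85.7 kips → net-section rupture.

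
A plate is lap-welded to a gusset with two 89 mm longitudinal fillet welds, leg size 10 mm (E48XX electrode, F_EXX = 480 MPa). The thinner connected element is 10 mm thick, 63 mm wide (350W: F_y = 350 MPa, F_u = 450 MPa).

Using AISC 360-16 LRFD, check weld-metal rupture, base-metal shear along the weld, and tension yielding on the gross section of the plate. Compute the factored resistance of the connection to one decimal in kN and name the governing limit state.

198.5 kN (gross-section yield governs)

Weld metal: throat = 0.707×10 = 7.07 mm, L = 2×89 = 178 mm. φR_n = 0.75 × 0.6 × 480 × 7.07 × 178 = 271.8 kN.
Base metal shear (10 mm plate): yield φR_n = 1.0×0.6×350×10×178 = 373.8 kN; rupture φR_n = 0.75×0.6×450×10×178 = 360.5 kN; take 360.5 kN (rupture).
Tension yield (gross): A_g = 63×10 = 630 mm². φR_n = 0.90 × 350 × 630 = 198.5 kN.
Governing: min(271.8, 360.5, 198.5) = 198.5 kN → gross-section yield.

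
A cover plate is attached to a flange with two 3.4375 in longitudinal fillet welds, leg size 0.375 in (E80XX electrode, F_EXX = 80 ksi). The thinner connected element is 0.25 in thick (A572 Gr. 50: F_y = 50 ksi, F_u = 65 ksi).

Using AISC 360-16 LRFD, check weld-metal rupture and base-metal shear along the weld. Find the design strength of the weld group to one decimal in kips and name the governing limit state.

Weld metal: throat = 0.707×0.375 = 0.26513 in, L = 2×3.4375 = 6.875 in. φR_n = 0.75 × 0.6 × 80 × 0.26513 × 6.875 = 65.6 kips.
Base metal shear (0.25 in plate): yield φR_n = 1.0×0.6×50×0.25×6.875 = 51.6 kips; rupture φR_n = 0.75×0.6×65×0.25×6.875 = 50.3 kips; take 50.3 kips (rupture).
Governing: min(65.6, 50.3) = 50.3 kips → base-metal shear.

50.3 kips (base-metal shear governs)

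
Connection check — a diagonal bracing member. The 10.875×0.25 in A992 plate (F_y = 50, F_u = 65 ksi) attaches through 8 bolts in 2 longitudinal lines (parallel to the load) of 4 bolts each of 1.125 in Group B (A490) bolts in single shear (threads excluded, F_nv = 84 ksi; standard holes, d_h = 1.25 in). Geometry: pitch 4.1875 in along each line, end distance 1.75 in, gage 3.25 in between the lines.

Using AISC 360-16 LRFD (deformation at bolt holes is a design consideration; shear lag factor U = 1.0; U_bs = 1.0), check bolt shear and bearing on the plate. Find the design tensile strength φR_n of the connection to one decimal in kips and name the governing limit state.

230.3 kips (bearing governs)

Bolt shear: A_b = π(1.125)²/4 = 0.99402 in². φR_n = 0.75 × 84 × 0.99402 × 8 × 1 = 501.0 kips.
Bearing (0.25 in plate, F_u = 65 ksi): end bolts L_c = 1.75 − 1.25/2 = 1.125, R_n = min(1.2×1.125×0.25×65, 2.4×1.125×0.25×65) = 21.938 kips/bolt; interior L_c = 4.1875 − 1.25 = 2.9375, R_n = 43.875 kips/bolt. φR_n = 0.75 × (2×21.938 + 6×43.875) = 230.3 kips.
Governing: min(501.0, 230.3) = 230.3 kips → bearing.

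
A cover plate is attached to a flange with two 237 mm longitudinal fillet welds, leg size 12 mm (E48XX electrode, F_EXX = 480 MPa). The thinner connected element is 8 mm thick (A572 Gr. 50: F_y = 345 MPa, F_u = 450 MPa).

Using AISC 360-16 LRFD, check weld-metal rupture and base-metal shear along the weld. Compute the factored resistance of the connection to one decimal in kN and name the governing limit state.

Weld metal: throat = 0.707×12 = 8.484 mm, L = 2×237 = 474 mm. φR_n = 0.75 × 0.6 × 480 × 8.484 × 474 = 868.6 kN.
Base metal shear (8 mm plate): yield φR_n = 1.0×0.6×345×8×474 = 784.9 kN; rupture φR_n = 0.75×0.6×450×8×474 = 767.9 kN; take 767.9 kN (rupture).
Governing: min(868.6, 767.9) = 767.9 kN → base-metal shear.

767.9 kN (base-metal shear governs)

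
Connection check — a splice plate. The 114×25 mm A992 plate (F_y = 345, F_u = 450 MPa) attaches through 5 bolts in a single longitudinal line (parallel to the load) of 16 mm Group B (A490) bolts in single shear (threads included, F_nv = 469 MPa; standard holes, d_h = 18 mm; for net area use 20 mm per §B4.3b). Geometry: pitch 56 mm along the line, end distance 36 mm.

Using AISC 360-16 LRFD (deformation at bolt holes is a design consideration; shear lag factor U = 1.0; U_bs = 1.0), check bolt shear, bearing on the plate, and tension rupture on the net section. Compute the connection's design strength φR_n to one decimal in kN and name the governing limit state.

Bolt shear: A_b = π(16)²/4 = 201.06 mm². φR_n = 0.75 × 469 × 201.06 × 5 × 1 = 353.6 kN.
Bearing (25 mm plate, F_u = 450 MPa): end bolts L_c = 36 − 18/2 = 27, R_n = min(1.2×27×25×450, 2.4×16×25×450) = 364.5 kN/bolt; interior L_c = 56 − 18 = 38, R_n = 432 kN/bolt. φR_n = 0.75 × (1×364.5 + 4×432) = 1569.4 kN.
Tension rupture (net): A_n = (114 − 1×20)×25 = 2350 mm² (U = 1.0, A_e = A_n). φR_n = 0.75 × 450 × 2350 = 793.1 kN.
Governing: min(353.6, 1569.4, 793.1) = 353.6 kN → bolt shear.

353.6 kN (bolt shear governs)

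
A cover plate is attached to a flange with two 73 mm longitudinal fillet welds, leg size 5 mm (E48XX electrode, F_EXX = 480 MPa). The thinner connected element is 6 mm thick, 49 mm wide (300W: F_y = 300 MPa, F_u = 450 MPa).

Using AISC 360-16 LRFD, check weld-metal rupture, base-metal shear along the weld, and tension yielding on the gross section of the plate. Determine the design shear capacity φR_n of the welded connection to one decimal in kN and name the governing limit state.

79.4 kN (gross-section yield governs)

Weld metal: throat = 0.707×5 = 3.535 mm, L = 2×73 = 146 mm. φR_n = 0.75 × 0.6 × 480 × 3.535 × 146 = 111.5 kN.
Base metal shear (6 mm plate): yield φR_n = 1.0×0.6×300×6×146 = 157.7 kN; rupture φR_n = 0.75×0.6×450×6×146 = 177.4 kN; take 157.7 kN (yield).
Tension yield (gross): A_g = 49×6 = 294 mm². φR_n = 0.90 × 300 × 294 = 79.4 kN.
Governing: min(111.5, 157.7, 79.4) = 79.4 kN → gross-section yield.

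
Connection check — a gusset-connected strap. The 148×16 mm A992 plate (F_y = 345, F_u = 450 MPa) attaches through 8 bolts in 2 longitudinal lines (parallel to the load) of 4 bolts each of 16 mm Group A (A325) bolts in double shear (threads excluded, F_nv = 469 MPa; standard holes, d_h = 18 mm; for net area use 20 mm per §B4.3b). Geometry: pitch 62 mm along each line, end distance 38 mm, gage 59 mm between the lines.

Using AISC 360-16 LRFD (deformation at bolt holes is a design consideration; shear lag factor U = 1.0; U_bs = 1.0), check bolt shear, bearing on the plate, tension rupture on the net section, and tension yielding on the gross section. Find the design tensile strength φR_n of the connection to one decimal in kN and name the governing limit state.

583.2 kN (net-section rupture governs)

Bolt shear: A_b = π(16)²/4 = 201.06 mm². φR_n = 0.75 × 469 × 201.06 × 8 × 2 = 1131.6 kN.
Bearing (16 mm plate, F_u = 450 MPa): end bolts L_c = 38 − 18/2 = 29, R_n = min(1.2×29×16×450, 2.4×16×16×450) = 250.56 kN/bolt; interior L_c = 62 − 18 = 44, R_n = 276.48 kN/bolt. φR_n = 0.75 × (2×250.56 + 6×276.48) = 1620.0 kN.
Tension rupture (net): A_n = (148 − 2×20)×16 = 1728 mm² (U = 1.0, A_e = A_n). φR_n = 0.75 × 450 × 1728 = 583.2 kN.
Tension yield (gross): A_g = 148×16 = 2368 mm². φR_n = 0.90 × 345 × 2368 = 735.3 kN.
Governing: min(1131.6, 1620.0, 583.2, 735.3) = 583.2 kN → net-section rupture.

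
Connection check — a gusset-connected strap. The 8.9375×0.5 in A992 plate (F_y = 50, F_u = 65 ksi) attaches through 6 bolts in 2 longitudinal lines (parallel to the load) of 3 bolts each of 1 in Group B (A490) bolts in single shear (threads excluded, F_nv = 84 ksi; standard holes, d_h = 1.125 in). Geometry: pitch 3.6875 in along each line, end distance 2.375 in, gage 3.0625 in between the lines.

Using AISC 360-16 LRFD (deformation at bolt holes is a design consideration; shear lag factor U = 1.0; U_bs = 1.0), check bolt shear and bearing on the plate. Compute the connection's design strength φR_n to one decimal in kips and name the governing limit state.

Bolt shear: A_b = π(1)²/4 = 0.7854 in². φR_n = 0.75 × 84 × 0.7854 × 6 × 1 = 296.9 kips.
Bearing (0.5 in plate, F_u = 65 ksi): end bolts L_c = 2.375 − 1.125/2 = 1.8125, R_n = min(1.2×1.8125×0.5×65, 2.4×1×0.5×65) = 70.688 kips/bolt; interior L_c = 3.6875 − 1.125 = 2.5625, R_n = 78 kips/bolt. φR_n = 0.75 × (2×70.688 + 4×78) = 340.0 kips.
Governing: min(296.9, 340.0) = 296.9 kips → bolt shear.

296.9 kips (bolt shear governs)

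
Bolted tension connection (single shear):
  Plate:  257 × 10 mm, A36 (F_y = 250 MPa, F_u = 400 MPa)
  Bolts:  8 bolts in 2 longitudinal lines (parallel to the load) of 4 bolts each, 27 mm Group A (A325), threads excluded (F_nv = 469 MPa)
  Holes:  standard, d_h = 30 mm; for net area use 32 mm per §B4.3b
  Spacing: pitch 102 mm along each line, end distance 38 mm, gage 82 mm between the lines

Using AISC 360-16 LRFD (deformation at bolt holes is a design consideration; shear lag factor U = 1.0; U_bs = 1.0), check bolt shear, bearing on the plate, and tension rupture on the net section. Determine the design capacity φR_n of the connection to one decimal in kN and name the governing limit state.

579.0 kN (net-section rupture governs)

Bolt shear: A_b = π(27)²/4 = 572.56 mm². φR_n = 0.75 × 469 × 572.56 × 8 × 1 = 1611.2 kN.
Bearing (10 mm plate, F_u = 400 MPa): end bolts L_c = 38 − 30/2 = 23, R_n = min(1.2×23×10×400, 2.4×27×10×400) = 110.4 kN/bolt; interior L_c = 102 − 30 = 72, R_n = 259.2 kN/bolt. φR_n = 0.75 × (2×110.4 + 6×259.2) = 1332.0 kN.
Tension rupture (net): A_n = (257 − 2×32)×10 = 1930 mm² (U = 1.0, A_e = A_n). φR_n = 0.75 × 400 × 1930 = 579.0 kN.
Governing: min(1611.2, 1332.0, 579.0) = 579.0 kN → net-section rupture.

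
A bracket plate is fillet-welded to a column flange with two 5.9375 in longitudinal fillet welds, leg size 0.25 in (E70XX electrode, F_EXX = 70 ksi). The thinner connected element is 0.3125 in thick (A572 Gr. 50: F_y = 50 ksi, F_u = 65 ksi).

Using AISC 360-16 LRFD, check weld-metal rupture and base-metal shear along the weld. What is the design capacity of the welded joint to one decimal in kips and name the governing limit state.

Weld metal: throat = 0.707×0.25 = 0.17675 in, L = 2×5.9375 = 11.875 in. φR_n = 0.75 × 0.6 × 70 × 0.17675 × 11.875 = 66.1 kips.
Base metal shear (0.3125 in plate): yield φR_n = 1.0×0.6×50×0.3125×11.875 = 111.3 kips; rupture φR_n = 0.75×0.6×65×0.3125×11.875 = 108.5 kips; take 108.5 kips (rupture).
Governing: min(66.1, 108.5) = 66.1 kips → weld metal.

66.1 kips (weld metal governs)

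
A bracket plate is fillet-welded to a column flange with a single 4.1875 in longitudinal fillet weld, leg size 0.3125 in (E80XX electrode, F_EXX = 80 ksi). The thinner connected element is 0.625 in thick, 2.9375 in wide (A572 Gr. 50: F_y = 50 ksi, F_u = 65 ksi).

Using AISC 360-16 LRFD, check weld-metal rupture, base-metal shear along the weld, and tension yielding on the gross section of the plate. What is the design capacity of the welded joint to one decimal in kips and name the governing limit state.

Weld metal: throat = 0.707×0.3125 = 0.22094 in, L = 4.1875 in. φR_n = 0.75 × 0.6 × 80 × 0.22094 × 4.1875 = 33.3 kips.
Base metal shear (0.625 in plate): yield φR_n = 1.0×0.6×50×0.625×4.1875 = 78.5 kips; rupture φR_n = 0.75×0.6×65×0.625×4.1875 = 76.6 kips; take 76.6 kips (rupture).
Tension yield (gross): A_g = 2.9375×0.625 = 1.8359 in². φR_n = 0.90 × 50 × 1.8359 = 82.6 kips.
Governing: min(33.3, 76.6, 82.6) = 33.3 kips → weld metal.

33.3 kips (weld metal governs)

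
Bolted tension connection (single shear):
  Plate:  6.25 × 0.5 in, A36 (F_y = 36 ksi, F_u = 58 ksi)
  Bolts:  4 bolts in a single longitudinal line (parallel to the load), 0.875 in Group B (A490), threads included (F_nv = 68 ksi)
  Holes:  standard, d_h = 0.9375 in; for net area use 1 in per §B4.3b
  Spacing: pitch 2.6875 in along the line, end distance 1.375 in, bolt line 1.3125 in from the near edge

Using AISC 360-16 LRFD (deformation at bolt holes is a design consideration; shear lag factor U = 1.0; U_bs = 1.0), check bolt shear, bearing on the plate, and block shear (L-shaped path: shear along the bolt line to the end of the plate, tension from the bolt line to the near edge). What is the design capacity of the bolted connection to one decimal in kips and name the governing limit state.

94.1 kips (block shear governs)

Bolt shear: A_b = π(0.875)²/4 = 0.60132 in². φR_n = 0.75 × 68 × 0.60132 × 4 × 1 = 122.7 kips.
Bearing (0.5 in plate, F_u = 58 ksi): end bolts L_c = 1.375 − 0.9375/2 = 0.90625, R_n = min(1.2×0.90625×0.5×58, 2.4×0.875×0.5×58) = 31.538 kips/bolt; interior L_c = 2.6875 − 0.9375 = 1.75, R_n = 60.9 kips/bolt. φR_n = 0.75 × (1×31.538 + 3×60.9) = 160.7 kips.
Block shear: shear path 1×[1.375+3×2.6875] = 1×9.4375 in, A_gv = 4.7188, A_nv = 1×(9.4375 − 3.5×1)×0.5 = 2.9688 in²; tension to near edge: (1.3125 − 0.5×1)×0.5 = 0.40625 in². R_n = min(0.6×58×2.9688, 0.6×36×4.7188) + 1.0×58×0.40625 = min(103.31, 101.93) + 23.563 = 125.49 kips. φR_n = 0.75 × 125.49 = 94.1 kips.
Governing: min(122.7, 160.7, 94.1) = 94.1 kips → block shear.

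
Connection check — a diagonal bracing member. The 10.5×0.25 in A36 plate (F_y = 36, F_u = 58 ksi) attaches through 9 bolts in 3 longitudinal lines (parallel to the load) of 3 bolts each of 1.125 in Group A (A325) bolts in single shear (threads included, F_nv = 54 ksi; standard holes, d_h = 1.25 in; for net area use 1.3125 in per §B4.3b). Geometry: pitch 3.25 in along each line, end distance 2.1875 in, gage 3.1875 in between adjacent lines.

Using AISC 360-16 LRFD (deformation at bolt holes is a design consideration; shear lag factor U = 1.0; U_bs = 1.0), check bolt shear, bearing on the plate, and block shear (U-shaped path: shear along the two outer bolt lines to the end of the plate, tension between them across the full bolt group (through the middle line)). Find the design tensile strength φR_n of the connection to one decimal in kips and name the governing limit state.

Bolt shear: A_b = π(1.125)²/4 = 0.99402 in². φR_n = 0.75 × 54 × 0.99402 × 9 × 1 = 362.3 kips.
Bearing (0.25 in plate, F_u = 58 ksi): end bolts L_c = 2.1875 − 1.25/2 = 1.5625, R_n = min(1.2×1.5625×0.25×58, 2.4×1.125×0.25×58) = 27.188 kips/bolt; interior L_c = 3.25 − 1.25 = 2, R_n = 34.8 kips/bolt. φR_n = 0.75 × (3×27.188 + 6×34.8) = 217.8 kips.
Block shear: shear path 2×[2.1875+2×3.25] = 2×8.6875 in, A_gv = 4.3438, A_nv = 2×(8.6875 − 2.5×1.3125)×0.25 = 2.7031 in²; tension across gage: (6.375 − 2×1.3125)×0.25 = 0.9375 in². R_n = min(0.6×58×2.7031, 0.6×36×4.3438) + 1.0×58×0.9375 = min(94.068, 93.826) + 54.375 = 148.2 kips. φR_n = 0.75 × 148.2 = 111.2 kips.
Governing: min(362.3, 217.8, 111.2) = 111.2 kips → block shear.

111.2 kips (block shear governs)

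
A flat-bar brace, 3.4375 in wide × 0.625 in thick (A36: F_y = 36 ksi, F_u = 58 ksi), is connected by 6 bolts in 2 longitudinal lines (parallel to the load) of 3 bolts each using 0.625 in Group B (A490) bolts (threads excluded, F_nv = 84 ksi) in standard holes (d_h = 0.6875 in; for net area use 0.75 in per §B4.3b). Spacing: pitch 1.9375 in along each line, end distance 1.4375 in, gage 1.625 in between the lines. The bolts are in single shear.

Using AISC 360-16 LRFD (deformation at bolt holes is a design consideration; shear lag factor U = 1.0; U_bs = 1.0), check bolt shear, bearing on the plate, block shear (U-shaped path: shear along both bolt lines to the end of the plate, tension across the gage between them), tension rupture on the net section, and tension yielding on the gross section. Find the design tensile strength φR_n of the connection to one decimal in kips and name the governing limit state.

Bolt shear: A_b = π(0.625)²/4 = 0.3068 in². φR_n = 0.75 × 84 × 0.3068 × 6 × 1 = 116.0 kips.
Bearing (0.625 in plate, F_u = 58 ksi): end bolts L_c = 1.4375 − 0.6875/2 = 1.09375, R_n = min(1.2×1.09375×0.625×58, 2.4×0.625×0.625×58) = 47.578 kips/bolt; interior L_c = 1.9375 − 0.6875 = 1.25, R_n = 54.375 kips/bolt. φR_n = 0.75 × (2×47.578 + 4×54.375) = 234.5 kips.
Block shear: shear path 2×[1.4375+2×1.9375] = 2×5.3125 in, A_gv = 6.6406, A_nv = 2×(5.3125 − 2.5×0.75)×0.625 = 4.2969 in²; tension across gage: (1.625 − 1×0.75)×0.625 = 0.54688 in². R_n = min(0.6×58×4.2969, 0.6×36×6.6406) + 1.0×58×0.54688 = min(149.53, 143.44) + 31.719 = 175.16 kips. φR_n = 0.75 × 175.16 = 131.4 kips.
Tension rupture (net): A_n = (3.4375 − 2×0.75)×0.625 = 1.2109 in² (U = 1.0, A_e = A_n). φR_n = 0.75 × 58 × 1.2109 = 52.7 kips.
Tension yield (gross): A_g = 3.4375×0.625 = 2.1484 in². φR_n = 0.90 × 36 × 2.1484 = 69.6 kips.
Governing: min(116.0, 234.5, 131.4, 52.7, 69.6) = 52.7 kips → net-section rupture.

52.7 kips (net-section rupture governs)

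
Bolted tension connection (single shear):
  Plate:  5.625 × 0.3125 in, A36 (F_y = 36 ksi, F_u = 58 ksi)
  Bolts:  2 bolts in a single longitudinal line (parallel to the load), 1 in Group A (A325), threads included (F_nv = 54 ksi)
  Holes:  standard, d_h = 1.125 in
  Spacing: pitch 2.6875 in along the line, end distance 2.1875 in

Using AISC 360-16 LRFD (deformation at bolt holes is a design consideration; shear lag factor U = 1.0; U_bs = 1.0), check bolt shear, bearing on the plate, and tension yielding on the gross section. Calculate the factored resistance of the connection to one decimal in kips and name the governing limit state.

52.0 kips (bearing governs)

Bolt shear: A_b = π(1)²/4 = 0.7854 in². φR_n = 0.75 × 54 × 0.7854 × 2 × 1 = 63.6 kips.
Bearing (0.3125 in plate, F_u = 58 ksi): end bolts L_c = 2.1875 − 1.125/2 = 1.625, R_n = min(1.2×1.625×0.3125×58, 2.4×1×0.3125×58) = 35.344 kips/bolt; interior L_c = 2.6875 − 1.125 = 1.5625, R_n = 33.984 kips/bolt. φR_n = 0.75 × (1×35.344 + 1×33.984) = 52.0 kips.
Tension yield (gross): A_g = 5.625×0.3125 = 1.7578 in². φR_n = 0.90 × 36 × 1.7578 = 57.0 kips.
Governing: min(63.6, 52.0, 57.0) = 52.0 kips → bearing.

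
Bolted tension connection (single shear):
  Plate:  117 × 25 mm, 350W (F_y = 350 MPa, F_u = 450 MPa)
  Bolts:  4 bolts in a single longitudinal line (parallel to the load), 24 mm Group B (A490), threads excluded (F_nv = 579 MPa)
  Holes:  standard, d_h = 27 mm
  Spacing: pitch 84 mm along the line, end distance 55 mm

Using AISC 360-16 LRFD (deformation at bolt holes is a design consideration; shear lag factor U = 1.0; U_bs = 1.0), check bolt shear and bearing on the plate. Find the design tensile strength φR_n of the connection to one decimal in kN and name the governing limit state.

785.8 kN (bolt shear governs)

Bolt shear: A_b = π(24)²/4 = 452.39 mm². φR_n = 0.75 × 579 × 452.39 × 4 × 1 = 785.8 kN.
Bearing (25 mm plate, F_u = 450 MPa): end bolts L_c = 55 − 27/2 = 41.5, R_n = min(1.2×41.5×25×450, 2.4×24×25×450) = 560.25 kN/bolt; interior L_c = 84 − 27 = 57, R_n = 648 kN/bolt. φR_n = 0.75 × (1×560.25 + 3×648) = 1878.2 kN.
Governing: min(785.8, 1878.2) = 785.8 kN → bolt shear.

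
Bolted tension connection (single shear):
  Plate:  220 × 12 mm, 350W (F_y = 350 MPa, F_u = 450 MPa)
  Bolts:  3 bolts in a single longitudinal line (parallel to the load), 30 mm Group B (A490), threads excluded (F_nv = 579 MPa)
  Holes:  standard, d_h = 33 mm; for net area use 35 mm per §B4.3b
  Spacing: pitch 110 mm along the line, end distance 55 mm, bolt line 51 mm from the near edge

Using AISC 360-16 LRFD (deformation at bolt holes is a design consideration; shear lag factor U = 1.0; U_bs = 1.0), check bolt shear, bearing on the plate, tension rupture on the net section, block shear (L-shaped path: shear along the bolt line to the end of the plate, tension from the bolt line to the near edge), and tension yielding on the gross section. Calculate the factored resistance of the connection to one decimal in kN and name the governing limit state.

591.3 kN (block shear governs)

Bolt shear: A_b = π(30)²/4 = 706.86 mm². φR_n = 0.75 × 579 × 706.86 × 3 × 1 = 920.9 kN.
Bearing (12 mm plate, F_u = 450 MPa): end bolts L_c = 55 − 33/2 = 38.5, R_n = min(1.2×38.5×12×450, 2.4×30×12×450) = 249.48 kN/bolt; interior L_c = 110 − 33 = 77, R_n = 388.8 kN/bolt. φR_n = 0.75 × (1×249.48 + 2×388.8) = 770.3 kN.
Tension rupture (net): A_n = (220 − 1×35)×12 = 2220 mm² (U = 1.0, A_e = A_n). φR_n = 0.75 × 450 × 2220 = 749.3 kN.
Block shear: shear path 1×[55+2×110] = 1×275 mm, A_gv = 3300, A_nv = 1×(275 − 2.5×35)×12 = 2250 mm²; tension to near edge: (51 − 0.5×35)×12 = 402 mm². R_n = min(0.6×450×2250, 0.6×350×3300) + 1.0×450×402 = min(607.5, 693) + 180.9 = 788.4 kN. φR_n = 0.75 × 788.4 = 591.3 kN.
Tension yield (gross): A_g = 220×12 = 2640 mm². φR_n = 0.90 × 350 × 2640 = 831.6 kN.
Governing: min(920.9, 770.3, 749.3, 591.3, 831.6) = 591.3 kN → block shear.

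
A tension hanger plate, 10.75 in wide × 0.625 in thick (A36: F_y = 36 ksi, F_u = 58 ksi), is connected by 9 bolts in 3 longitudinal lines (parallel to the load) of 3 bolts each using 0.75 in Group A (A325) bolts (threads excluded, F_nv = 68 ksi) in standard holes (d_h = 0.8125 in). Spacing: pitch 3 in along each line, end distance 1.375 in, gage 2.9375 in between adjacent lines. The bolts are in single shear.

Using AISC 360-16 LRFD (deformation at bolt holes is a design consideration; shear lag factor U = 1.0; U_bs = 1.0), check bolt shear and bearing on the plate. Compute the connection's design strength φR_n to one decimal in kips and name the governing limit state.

202.8 kips (bolt shear governs)

Bolt shear: A_b = π(0.75)²/4 = 0.44179 in². φR_n = 0.75 × 68 × 0.44179 × 9 × 1 = 202.8 kips.
Bearing (0.625 in plate, F_u = 58 ksi): end bolts L_c = 1.375 − 0.8125/2 = 0.96875, R_n = min(1.2×0.96875×0.625×58, 2.4×0.75×0.625×58) = 42.141 kips/bolt; interior L_c = 3 − 0.8125 = 2.1875, R_n = 65.25 kips/bolt. φR_n = 0.75 × (3×42.141 + 6×65.25) = 388.4 kips.
Governing: min(202.8, 388.4) = 202.8 kips → bolt shear.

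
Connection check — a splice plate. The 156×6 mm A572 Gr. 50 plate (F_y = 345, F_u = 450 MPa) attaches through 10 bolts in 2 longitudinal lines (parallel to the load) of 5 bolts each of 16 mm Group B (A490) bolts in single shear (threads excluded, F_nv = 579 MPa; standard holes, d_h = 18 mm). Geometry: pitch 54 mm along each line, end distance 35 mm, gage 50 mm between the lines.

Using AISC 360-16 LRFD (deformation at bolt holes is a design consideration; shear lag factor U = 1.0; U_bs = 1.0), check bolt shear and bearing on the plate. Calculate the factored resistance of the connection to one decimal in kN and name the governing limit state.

Bolt shear: A_b = π(16)²/4 = 201.06 mm². φR_n = 0.75 × 579 × 201.06 × 10 × 1 = 873.1 kN.
Bearing (6 mm plate, F_u = 450 MPa): end bolts L_c = 35 − 18/2 = 26, R_n = min(1.2×26×6×450, 2.4×16×6×450) = 84.24 kN/bolt; interior L_c = 54 − 18 = 36, R_n = 103.68 kN/bolt. φR_n = 0.75 × (2×84.24 + 8×103.68) = 748.4 kN.
Governing: min(873.1, 748.4) = 748.4 kN → bearing.

748.4 kN (bearing governs)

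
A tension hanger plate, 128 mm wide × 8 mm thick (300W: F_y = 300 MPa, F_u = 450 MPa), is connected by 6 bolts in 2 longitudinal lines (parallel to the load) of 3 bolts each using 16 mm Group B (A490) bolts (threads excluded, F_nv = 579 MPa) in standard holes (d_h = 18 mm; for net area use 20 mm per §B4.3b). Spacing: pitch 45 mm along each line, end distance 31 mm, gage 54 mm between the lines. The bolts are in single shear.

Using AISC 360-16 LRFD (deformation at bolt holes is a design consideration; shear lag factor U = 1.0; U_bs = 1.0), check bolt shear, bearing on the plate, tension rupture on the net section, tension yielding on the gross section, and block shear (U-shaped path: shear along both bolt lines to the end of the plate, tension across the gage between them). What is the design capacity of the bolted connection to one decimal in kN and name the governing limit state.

237.6 kN (net-section rupture governs)

Bolt shear: A_b = π(16)²/4 = 201.06 mm². φR_n = 0.75 × 579 × 201.06 × 6 × 1 = 523.9 kN.
Bearing (8 mm plate, F_u = 450 MPa): end bolts L_c = 31 − 18/2 = 22, R_n = min(1.2×22×8×450, 2.4×16×8×450) = 95.04 kN/bolt; interior L_c = 45 − 18 = 27, R_n = 116.64 kN/bolt. φR_n = 0.75 × (2×95.04 + 4×116.64) = 492.5 kN.
Tension rupture (net): A_n = (128 − 2×20)×8 = 704 mm² (U = 1.0, A_e = A_n). φR_n = 0.75 × 450 × 704 = 237.6 kN.
Tension yield (gross): A_g = 128×8 = 1024 mm². φR_n = 0.90 × 300 × 1024 = 276.5 kN.
Block shear: shear path 2×[31+2×45] = 2×121 mm, A_gv = 1936, A_nv = 2×(121 − 2.5×20)×8 = 1136 mm²; tension across gage: (54 − 1×20)×8 = 272 mm². R_n = min(0.6×450×1136, 0.6×300×1936) + 1.0×450×272 = min(306.72, 348.48) + 122.4 = 429.12 kN. φR_n = 0.75 × 429.12 = 321.8 kN.
Governing: min(523.9, 492.5, 237.6, 276.5, 321.8) = 237.6 kN → net-section rupture.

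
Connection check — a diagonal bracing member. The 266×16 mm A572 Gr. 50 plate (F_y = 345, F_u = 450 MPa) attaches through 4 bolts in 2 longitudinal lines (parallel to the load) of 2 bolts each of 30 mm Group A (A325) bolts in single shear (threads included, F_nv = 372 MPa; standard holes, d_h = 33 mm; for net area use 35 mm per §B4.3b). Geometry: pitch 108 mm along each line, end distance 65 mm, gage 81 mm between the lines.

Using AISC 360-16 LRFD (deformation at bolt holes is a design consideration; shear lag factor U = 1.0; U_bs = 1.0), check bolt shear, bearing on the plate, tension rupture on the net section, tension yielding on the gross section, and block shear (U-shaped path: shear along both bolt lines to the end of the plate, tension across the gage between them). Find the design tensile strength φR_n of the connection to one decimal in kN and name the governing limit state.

Bolt shear: A_b = π(30)²/4 = 706.86 mm². φR_n = 0.75 × 372 × 706.86 × 4 × 1 = 788.9 kN.
Bearing (16 mm plate, F_u = 450 MPa): end bolts L_c = 65 − 33/2 = 48.5, R_n = min(1.2×48.5×16×450, 2.4×30×16×450) = 419.04 kN/bolt; interior L_c = 108 − 33 = 75, R_n = 518.4 kN/bolt. φR_n = 0.75 × (2×419.04 + 2×518.4) = 1406.2 kN.
Tension rupture (net): A_n = (266 − 2×35)×16 = 3136 mm² (U = 1.0, A_e = A_n). φR_n = 0.75 × 450 × 3136 = 1058.4 kN.
Tension yield (gross): A_g = 266×16 = 4256 mm². φR_n = 0.90 × 345 × 4256 = 1321.5 kN.
Block shear: shear path 2×[65+1×108] = 2×173 mm, A_gv = 5536, A_nv = 2×(173 − 1.5×35)×16 = 3856 mm²; tension across gage: (81 − 1×35)×16 = 736 mm². R_n = min(0.6×450×3856, 0.6×345×5536) + 1.0×450×736 = min(1041.1, 1146) + 331.2 = 1372.3 kN. φR_n = 0.75 × 1372.3 = 1029.2 kN.
Governing: min(788.9, 1406.2, 1058.4, 1321.5, 1029.2) = 788.9 kN → bolt shear.

788.9 kN (bolt shear governs)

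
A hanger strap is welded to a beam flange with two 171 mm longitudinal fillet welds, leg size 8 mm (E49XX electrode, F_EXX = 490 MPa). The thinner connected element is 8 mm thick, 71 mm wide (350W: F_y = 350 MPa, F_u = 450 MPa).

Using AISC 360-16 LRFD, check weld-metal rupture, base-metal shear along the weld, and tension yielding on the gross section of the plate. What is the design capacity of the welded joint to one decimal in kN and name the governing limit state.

178.9 kN (gross-section yield governs)

Weld metal: throat = 0.707×8 = 5.656 mm, L = 2×171 = 342 mm. φR_n = 0.75 × 0.6 × 490 × 5.656 × 342 = 426.5 kN.
Base metal shear (8 mm plate): yield φR_n = 1.0×0.6×350×8×342 = 574.6 kN; rupture φR_n = 0.75×0.6×450×8×342 = 554.0 kN; take 554.0 kN (rupture).
Tension yield (gross): A_g = 71×8 = 568 mm². φR_n = 0.90 × 350 × 568 = 178.9 kN.
Governing: min(426.5, 554.0, 178.9) = 178.9 kN → gross-section yield.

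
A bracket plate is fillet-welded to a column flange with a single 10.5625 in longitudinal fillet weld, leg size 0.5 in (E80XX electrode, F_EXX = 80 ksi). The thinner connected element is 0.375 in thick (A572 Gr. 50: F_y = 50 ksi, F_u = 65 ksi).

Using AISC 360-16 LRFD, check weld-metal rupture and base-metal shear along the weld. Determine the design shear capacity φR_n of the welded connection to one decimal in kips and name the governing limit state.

115.9 kips (base-metal shear governs)

Weld metal: throat = 0.707×0.5 = 0.3535 in, L = 10.5625 in. φR_n = 0.75 × 0.6 × 80 × 0.3535 × 10.5625 = 134.4 kips.
Base metal shear (0.375 in plate): yield φR_n = 1.0×0.6×50×0.375×10.5625 = 118.8 kips; rupture φR_n = 0.75×0.6×65×0.375×10.5625 = 115.9 kips; take 115.9 kips (rupture).
Governing: min(134.4, 115.9) = 115.9 kips → base-metal shear.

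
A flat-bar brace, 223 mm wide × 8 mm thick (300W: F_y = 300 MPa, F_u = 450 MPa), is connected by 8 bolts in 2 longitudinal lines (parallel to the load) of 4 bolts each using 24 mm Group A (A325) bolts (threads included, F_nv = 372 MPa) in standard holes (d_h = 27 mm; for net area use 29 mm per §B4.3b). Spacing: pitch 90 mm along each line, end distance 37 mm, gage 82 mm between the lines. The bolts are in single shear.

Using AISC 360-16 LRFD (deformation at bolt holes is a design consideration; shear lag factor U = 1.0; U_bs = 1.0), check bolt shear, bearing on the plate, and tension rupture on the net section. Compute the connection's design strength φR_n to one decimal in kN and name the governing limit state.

Bolt shear: A_b = π(24)²/4 = 452.39 mm². φR_n = 0.75 × 372 × 452.39 × 8 × 1 = 1009.7 kN.
Bearing (8 mm plate, F_u = 450 MPa): end bolts L_c = 37 − 27/2 = 23.5, R_n = min(1.2×23.5×8×450, 2.4×24×8×450) = 101.52 kN/bolt; interior L_c = 90 − 27 = 63, R_n = 207.36 kN/bolt. φR_n = 0.75 × (2×101.52 + 6×207.36) = 1085.4 kN.
Tension rupture (net): A_n = (223 − 2×29)×8 = 1320 mm² (U = 1.0, A_e = A_n). φR_n = 0.75 × 450 × 1320 = 445.5 kN.
Governing: min(1009.7, 1085.4, 445.5) = 445.5 kN → net-section rupture.

445.5 kN (net-section rupture governs)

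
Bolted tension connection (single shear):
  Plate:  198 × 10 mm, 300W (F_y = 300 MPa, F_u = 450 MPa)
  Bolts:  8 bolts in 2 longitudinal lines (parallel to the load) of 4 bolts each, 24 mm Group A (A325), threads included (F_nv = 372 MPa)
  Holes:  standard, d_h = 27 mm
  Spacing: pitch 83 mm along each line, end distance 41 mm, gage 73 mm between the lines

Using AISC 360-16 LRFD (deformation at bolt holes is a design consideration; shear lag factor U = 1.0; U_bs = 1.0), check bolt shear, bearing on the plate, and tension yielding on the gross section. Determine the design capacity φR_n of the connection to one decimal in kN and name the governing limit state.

534.6 kN (gross-section yield governs)

Bolt shear: A_b = π(24)²/4 = 452.39 mm². φR_n = 0.75 × 372 × 452.39 × 8 × 1 = 1009.7 kN.
Bearing (10 mm plate, F_u = 450 MPa): end bolts L_c = 41 − 27/2 = 27.5, R_n = min(1.2×27.5×10×450, 2.4×24×10×450) = 148.5 kN/bolt; interior L_c = 83 − 27 = 56, R_n = 259.2 kN/bolt. φR_n = 0.75 × (2×148.5 + 6×259.2) = 1389.2 kN.
Tension yield (gross): A_g = 198×10 = 1980 mm². φR_n = 0.90 × 300 × 1980 = 534.6 kN.
Governing: min(1009.7, 1389.2, 534.6) = 534.6 kN → gross-section yield.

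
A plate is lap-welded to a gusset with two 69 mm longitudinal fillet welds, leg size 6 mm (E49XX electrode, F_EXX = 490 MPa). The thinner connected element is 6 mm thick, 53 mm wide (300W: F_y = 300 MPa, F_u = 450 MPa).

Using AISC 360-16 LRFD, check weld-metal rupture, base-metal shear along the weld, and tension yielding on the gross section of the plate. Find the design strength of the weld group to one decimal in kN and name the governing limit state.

Weld metal: throat = 0.707×6 = 4.242 mm, L = 2×69 = 138 mm. φR_n = 0.75 × 0.6 × 490 × 4.242 × 138 = 129.1 kN.
Base metal shear (6 mm plate): yield φR_n = 1.0×0.6×300×6×138 = 149.0 kN; rupture φR_n = 0.75×0.6×450×6×138 = 167.7 kN; take 149.0 kN (yield).
Tension yield (gross): A_g = 53×6 = 318 mm². φR_n = 0.90 × 300 × 318 = 85.9 kN.
Governing: min(129.1, 149.0, 85.9) = 85.9 kN → gross-section yield.

85.9 kN (gross-section yield governs)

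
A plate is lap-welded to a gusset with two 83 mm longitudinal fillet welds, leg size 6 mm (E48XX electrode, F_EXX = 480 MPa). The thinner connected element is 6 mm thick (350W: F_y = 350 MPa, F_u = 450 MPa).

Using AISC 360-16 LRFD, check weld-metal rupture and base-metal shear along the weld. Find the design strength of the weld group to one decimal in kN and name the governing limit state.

152.1 kN (weld metal governs)

Weld metal: throat = 0.707×6 = 4.242 mm, L = 2×83 = 166 mm. φR_n = 0.75 × 0.6 × 480 × 4.242 × 166 = 152.1 kN.
Base metal shear (6 mm plate): yield φR_n = 1.0×0.6×350×6×166 = 209.2 kN; rupture φR_n = 0.75×0.6×450×6×166 = 201.7 kN; take 201.7 kN (rupture).
Governing: min(152.1, 201.7) = 152.1 kN → weld metal.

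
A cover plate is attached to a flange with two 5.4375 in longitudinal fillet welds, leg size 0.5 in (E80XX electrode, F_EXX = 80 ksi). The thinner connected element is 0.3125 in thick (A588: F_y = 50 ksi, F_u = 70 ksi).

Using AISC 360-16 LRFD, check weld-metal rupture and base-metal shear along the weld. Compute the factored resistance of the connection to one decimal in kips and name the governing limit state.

102.0 kips (base-metal shear governs)

Weld metal: throat = 0.707×0.5 = 0.3535 in, L = 2×5.4375 = 10.875 in. φR_n = 0.75 × 0.6 × 80 × 0.3535 × 10.875 = 138.4 kips.
Base metal shear (0.3125 in plate): yield φR_n = 1.0×0.6×50×0.3125×10.875 = 102.0 kips; rupture φR_n = 0.75×0.6×70×0.3125×10.875 = 107.1 kips; take 102.0 kips (yield).
Governing: min(138.4, 102.0) = 102.0 kips → base-metal shear.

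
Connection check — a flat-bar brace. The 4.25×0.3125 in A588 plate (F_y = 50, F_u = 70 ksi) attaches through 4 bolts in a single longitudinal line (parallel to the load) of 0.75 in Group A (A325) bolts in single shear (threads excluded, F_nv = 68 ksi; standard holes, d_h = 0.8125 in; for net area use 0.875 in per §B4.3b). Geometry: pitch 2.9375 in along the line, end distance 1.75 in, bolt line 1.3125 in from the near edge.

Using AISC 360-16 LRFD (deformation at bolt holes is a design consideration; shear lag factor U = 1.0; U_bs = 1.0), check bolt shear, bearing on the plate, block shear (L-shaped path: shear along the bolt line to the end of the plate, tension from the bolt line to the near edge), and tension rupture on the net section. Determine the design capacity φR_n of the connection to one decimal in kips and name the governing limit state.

Bolt shear: A_b = π(0.75)²/4 = 0.44179 in². φR_n = 0.75 × 68 × 0.44179 × 4 × 1 = 90.1 kips.
Bearing (0.3125 in plate, F_u = 70 ksi): end bolts L_c = 1.75 − 0.8125/2 = 1.34375, R_n = min(1.2×1.34375×0.3125×70, 2.4×0.75×0.3125×70) = 35.273 kips/bolt; interior L_c = 2.9375 − 0.8125 = 2.125, R_n = 39.375 kips/bolt. φR_n = 0.75 × (1×35.273 + 3×39.375) = 115.0 kips.
Block shear: shear path 1×[1.75+3×2.9375] = 1×10.5625 in, A_gv = 3.3008, A_nv = 1×(10.5625 − 3.5×0.875)×0.3125 = 2.3438 in²; tension to near edge: (1.3125 − 0.5×0.875)×0.3125 = 0.27344 in². R_n = min(0.6×70×2.3438, 0.6×50×3.3008) + 1.0×70×0.27344 = min(98.44, 99.024) + 19.141 = 117.58 kips. φR_n = 0.75 × 117.58 = 88.2 kips.
Tension rupture (net): A_n = (4.25 − 1×0.875)×0.3125 = 1.0547 in² (U = 1.0, A_e = A_n). φR_n = 0.75 × 70 × 1.0547 = 55.4 kips.
Governing: min(90.1, 115.0, 88.2, 55.4) = 55.4 kips → net-section rupture.

55.4 kips (net-section rupture governs)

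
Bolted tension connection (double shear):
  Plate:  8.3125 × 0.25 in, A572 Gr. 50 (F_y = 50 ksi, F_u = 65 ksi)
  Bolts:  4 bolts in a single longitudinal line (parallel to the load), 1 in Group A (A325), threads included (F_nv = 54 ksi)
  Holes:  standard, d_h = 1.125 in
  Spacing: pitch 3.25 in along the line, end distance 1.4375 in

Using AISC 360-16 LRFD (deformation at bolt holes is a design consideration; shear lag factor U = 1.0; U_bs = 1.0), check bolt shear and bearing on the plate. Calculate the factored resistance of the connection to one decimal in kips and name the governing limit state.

Bolt shear: A_b = π(1)²/4 = 0.7854 in². φR_n = 0.75 × 54 × 0.7854 × 4 × 2 = 254.5 kips.
Bearing (0.25 in plate, F_u = 65 ksi): end bolts L_c = 1.4375 − 1.125/2 = 0.875, R_n = min(1.2×0.875×0.25×65, 2.4×1×0.25×65) = 17.063 kips/bolt; interior L_c = 3.25 − 1.125 = 2.125, R_n = 39 kips/bolt. φR_n = 0.75 × (1×17.063 + 3×39) = 100.5 kips.
Governing: min(254.5, 100.5) = 100.5 kips → bearing.

100.5 kips (bearing governs)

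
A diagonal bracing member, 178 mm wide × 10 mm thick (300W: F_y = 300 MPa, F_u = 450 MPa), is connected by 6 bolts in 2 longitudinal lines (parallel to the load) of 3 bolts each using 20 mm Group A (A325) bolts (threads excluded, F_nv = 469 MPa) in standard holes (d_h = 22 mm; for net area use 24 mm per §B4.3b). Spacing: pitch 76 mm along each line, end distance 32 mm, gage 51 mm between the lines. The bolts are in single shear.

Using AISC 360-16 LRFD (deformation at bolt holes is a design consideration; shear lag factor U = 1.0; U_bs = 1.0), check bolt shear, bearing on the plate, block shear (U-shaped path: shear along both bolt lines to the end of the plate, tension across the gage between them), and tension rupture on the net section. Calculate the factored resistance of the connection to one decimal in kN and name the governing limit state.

438.8 kN (net-section rupture governs)

Bolt shear: A_b = π(20)²/4 = 314.16 mm². φR_n = 0.75 × 469 × 314.16 × 6 × 1 = 663.0 kN.
Bearing (10 mm plate, F_u = 450 MPa): end bolts L_c = 32 − 22/2 = 21, R_n = min(1.2×21×10×450, 2.4×20×10×450) = 113.4 kN/bolt; interior L_c = 76 − 22 = 54, R_n = 216 kN/bolt. φR_n = 0.75 × (2×113.4 + 4×216) = 818.1 kN.
Block shear: shear path 2×[32+2×76] = 2×184 mm, A_gv = 3680, A_nv = 2×(184 − 2.5×24)×10 = 2480 mm²; tension across gage: (51 − 1×24)×10 = 270 mm². R_n = min(0.6×450×2480, 0.6×300×3680) + 1.0×450×270 = min(669.6, 662.4) + 121.5 = 783.9 kN. φR_n = 0.75 × 783.9 = 587.9 kN.
Tension rupture (net): A_n = (178 − 2×24)×10 = 1300 mm² (U = 1.0, A_e = A_n). φR_n = 0.75 × 450 × 1300 = 438.8 kN.
Governing: min(663.0, 818.1, 587.9, 438.8) = 438.8 kN → net-section rupture.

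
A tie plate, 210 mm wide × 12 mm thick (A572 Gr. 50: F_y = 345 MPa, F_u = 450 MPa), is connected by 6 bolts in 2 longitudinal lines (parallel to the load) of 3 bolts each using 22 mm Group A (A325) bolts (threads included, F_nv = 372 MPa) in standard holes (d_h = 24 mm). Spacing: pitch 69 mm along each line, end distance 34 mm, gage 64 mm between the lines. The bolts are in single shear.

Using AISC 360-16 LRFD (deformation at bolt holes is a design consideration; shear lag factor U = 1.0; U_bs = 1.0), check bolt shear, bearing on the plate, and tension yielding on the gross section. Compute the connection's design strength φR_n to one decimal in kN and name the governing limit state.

Bolt shear: A_b = π(22)²/4 = 380.13 mm². φR_n = 0.75 × 372 × 380.13 × 6 × 1 = 636.3 kN.
Bearing (12 mm plate, F_u = 450 MPa): end bolts L_c = 34 − 24/2 = 22, R_n = min(1.2×22×12×450, 2.4×22×12×450) = 142.56 kN/bolt; interior L_c = 69 − 24 = 45, R_n = 285.12 kN/bolt. φR_n = 0.75 × (2×142.56 + 4×285.12) = 1069.2 kN.
Tension yield (gross): A_g = 210×12 = 2520 mm². φR_n = 0.90 × 345 × 2520 = 782.5 kN.
Governing: min(636.3, 1069.2, 782.5) = 636.3 kN → bolt shear.

636.3 kN (bolt shear governs)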